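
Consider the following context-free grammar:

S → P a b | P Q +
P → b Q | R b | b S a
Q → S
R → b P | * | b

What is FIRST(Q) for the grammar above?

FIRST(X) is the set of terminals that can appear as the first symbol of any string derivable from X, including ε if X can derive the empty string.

We compute FIRST(Q) using the standard algorithm.
FIRST(P) = {*, b}
FIRST(Q) = {*, b}
FIRST(R) = {*, b}
FIRST(S) = {*, b}
Therefore, FIRST(Q) = {*, b}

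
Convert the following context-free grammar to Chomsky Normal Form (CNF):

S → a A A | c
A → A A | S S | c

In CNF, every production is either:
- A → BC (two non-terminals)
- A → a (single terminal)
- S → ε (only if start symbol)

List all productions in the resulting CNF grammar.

TA → a; S → c; A → c; S → TA X0; X0 → A A; A → A A; A → S S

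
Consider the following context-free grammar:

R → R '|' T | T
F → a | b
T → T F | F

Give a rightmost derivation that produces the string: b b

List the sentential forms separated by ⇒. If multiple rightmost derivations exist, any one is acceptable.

R ⇒ T ⇒ T F ⇒ T b ⇒ F b ⇒ b b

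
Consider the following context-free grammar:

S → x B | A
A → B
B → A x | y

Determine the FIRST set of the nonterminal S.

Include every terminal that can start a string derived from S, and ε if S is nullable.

We compute FIRST(S) using the standard algorithm.
FIRST(A) = {y}
FIRST(B) = {y}
FIRST(S) = {x, y}
Therefore, FIRST(S) = {x, y}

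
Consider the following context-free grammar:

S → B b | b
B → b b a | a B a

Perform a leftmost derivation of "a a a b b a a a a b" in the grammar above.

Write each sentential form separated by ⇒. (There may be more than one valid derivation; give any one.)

S ⇒ B b ⇒ a B a b ⇒ a a B a a b ⇒ a a a B a a a b ⇒ a a a b b a a a a b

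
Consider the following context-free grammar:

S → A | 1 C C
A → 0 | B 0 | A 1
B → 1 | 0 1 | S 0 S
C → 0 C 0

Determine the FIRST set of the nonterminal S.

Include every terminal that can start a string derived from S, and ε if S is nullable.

We compute FIRST(S) using the standard algorithm.
FIRST(A) = {0, 1}
FIRST(B) = {0, 1}
FIRST(C) = {0}
FIRST(S) = {0, 1}
Therefore, FIRST(S) = {0, 1}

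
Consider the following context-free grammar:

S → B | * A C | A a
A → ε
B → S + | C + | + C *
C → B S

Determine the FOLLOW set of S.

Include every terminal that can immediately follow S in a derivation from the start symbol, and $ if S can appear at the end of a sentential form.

We compute FOLLOW(S) using the standard algorithm.
FOLLOW(S) starts with {$}.
FIRST(A) = {ε}
FIRST(B) = {*, +, a}
FIRST(C) = {*, +, a}
FIRST(S) = {*, +, a}
FOLLOW(A) = {*, +, a}
FOLLOW(B) = {$, *, +, a}
FOLLOW(C) = {$, *, +}
FOLLOW(S) = {$, *, +}
Therefore, FOLLOW(S) = {$, *, +}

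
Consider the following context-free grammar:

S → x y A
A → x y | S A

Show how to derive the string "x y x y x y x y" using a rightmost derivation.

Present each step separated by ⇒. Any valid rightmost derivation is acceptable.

S ⇒ x y A ⇒ x y S A ⇒ x y S x y ⇒ x y x y A x y ⇒ x y x y x y x y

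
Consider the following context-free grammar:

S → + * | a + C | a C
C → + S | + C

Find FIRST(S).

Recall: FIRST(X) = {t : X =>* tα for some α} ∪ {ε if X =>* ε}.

We compute FIRST(S) using the standard algorithm.
FIRST(C) = {+}
FIRST(S) = {+, a}
Therefore, FIRST(S) = {+, a}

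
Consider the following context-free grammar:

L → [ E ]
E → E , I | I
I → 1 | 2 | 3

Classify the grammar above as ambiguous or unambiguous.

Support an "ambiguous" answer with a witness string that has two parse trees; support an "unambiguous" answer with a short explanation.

Unambiguous - every string in the language has a unique parse tree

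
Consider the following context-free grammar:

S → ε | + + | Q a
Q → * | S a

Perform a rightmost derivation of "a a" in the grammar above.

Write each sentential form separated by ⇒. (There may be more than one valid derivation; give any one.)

S ⇒ Q a ⇒ S a a ⇒ a a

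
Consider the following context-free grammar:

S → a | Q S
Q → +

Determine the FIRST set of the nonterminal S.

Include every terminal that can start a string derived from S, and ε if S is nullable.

We compute FIRST(S) using the standard algorithm.
FIRST(Q) = {+}
FIRST(S) = {+, a}
Therefore, FIRST(S) = {+, a}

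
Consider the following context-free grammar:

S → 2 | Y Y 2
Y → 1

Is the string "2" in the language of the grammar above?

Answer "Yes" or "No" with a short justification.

Yes - a valid derivation exists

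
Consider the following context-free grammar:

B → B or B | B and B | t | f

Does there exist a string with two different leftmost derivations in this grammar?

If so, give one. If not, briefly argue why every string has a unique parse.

Yes - the string 't or t and f or f and f' has two distinct leftmost derivations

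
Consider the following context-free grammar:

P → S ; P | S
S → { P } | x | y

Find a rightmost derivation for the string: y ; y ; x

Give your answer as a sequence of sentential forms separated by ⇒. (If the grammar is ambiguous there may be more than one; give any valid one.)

P ⇒ S ; P ⇒ S ; S ; P ⇒ S ; S ; S ⇒ S ; S ; x ⇒ S ; y ; x ⇒ y ; y ; x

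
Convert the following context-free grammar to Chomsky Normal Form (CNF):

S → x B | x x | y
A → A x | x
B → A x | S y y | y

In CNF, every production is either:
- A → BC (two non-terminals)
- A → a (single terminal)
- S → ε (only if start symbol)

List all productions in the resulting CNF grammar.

TX → x; S → y; A → x; TY → y; B → y; S → TX B; S → TX TX; A → A TX; B → A TX; B → S X0; X0 → TY TY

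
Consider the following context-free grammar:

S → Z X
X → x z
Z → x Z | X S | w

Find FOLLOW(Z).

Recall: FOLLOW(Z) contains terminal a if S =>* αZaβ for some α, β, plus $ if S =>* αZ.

We compute FOLLOW(Z) using the standard algorithm.
FOLLOW(S) starts with {$}.
FIRST(S) = {w, x}
FIRST(X) = {x}
FIRST(Z) = {w, x}
FOLLOW(S) = {$, x}
FOLLOW(X) = {$, w, x}
FOLLOW(Z) = {x}
Therefore, FOLLOW(Z) = {x}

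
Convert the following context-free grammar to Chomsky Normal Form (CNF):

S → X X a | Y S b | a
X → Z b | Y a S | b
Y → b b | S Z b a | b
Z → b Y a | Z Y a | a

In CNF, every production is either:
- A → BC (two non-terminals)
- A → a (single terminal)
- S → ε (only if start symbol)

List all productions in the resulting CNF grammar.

TA → a; TB → b; S → a; X → b; Y → b; Z → a; S → X X0; X0 → X TA; S → Y X1; X1 → S TB; X → Z TB; X → Y X2; X2 → TA S; Y → TB TB; Y → S X3; X3 → Z X4; X4 → TB TA; Z → TB X5; X5 → Y TA; Z → Z X6; X6 → Y TA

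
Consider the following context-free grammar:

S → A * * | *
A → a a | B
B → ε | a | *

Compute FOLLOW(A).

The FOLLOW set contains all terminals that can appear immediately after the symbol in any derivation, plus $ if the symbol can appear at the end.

We compute FOLLOW(A) using the standard algorithm.
FOLLOW(S) starts with {$}.
FIRST(A) = {*, a, ε}
FIRST(B) = {*, a, ε}
FIRST(S) = {*, a}
FOLLOW(A) = {*}
FOLLOW(B) = {*}
FOLLOW(S) = {$}
Therefore, FOLLOW(A) = {*}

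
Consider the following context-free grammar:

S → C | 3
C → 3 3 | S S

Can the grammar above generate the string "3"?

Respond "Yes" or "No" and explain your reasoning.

Yes - a valid derivation exists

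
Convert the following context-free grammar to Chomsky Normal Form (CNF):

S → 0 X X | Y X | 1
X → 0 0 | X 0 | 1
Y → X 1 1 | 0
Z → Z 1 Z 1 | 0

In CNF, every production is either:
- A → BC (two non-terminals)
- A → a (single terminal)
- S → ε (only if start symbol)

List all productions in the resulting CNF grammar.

T0 → 0; S → 1; X → 1; T1 → 1; Y → 0; Z → 0; S → T0 X0; X0 → X X; S → Y X; X → T0 T0; X → X T0; Y → X X1; X1 → T1 T1; Z → Z X2; X2 → T1 X3; X3 → Z T1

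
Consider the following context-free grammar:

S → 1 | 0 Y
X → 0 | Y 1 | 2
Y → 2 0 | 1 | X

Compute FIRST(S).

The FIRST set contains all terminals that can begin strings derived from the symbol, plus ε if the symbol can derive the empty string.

We compute FIRST(S) using the standard algorithm.
FIRST(S) = {0, 1}
FIRST(X) = {0, 1, 2}
FIRST(Y) = {0, 1, 2}
Therefore, FIRST(S) = {0, 1}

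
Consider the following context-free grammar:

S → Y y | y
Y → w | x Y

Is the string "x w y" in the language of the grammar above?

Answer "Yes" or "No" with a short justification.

Yes - a valid derivation exists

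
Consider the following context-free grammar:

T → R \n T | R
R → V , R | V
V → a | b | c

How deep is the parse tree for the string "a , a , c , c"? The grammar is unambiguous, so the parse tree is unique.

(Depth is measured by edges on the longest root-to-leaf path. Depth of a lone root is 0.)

6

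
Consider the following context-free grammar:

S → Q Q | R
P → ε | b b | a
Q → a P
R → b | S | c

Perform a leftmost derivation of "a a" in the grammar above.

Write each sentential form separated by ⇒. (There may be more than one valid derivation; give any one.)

S ⇒ Q Q ⇒ a P Q ⇒ a Q ⇒ a a P ⇒ a a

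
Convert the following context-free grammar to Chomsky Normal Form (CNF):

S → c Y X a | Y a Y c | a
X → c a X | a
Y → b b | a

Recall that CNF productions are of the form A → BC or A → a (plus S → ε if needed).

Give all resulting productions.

TC → c; TA → a; S → a; X → a; TB → b; Y → a; S → TC X0; X0 → Y X1; X1 → X TA; S → Y X2; X2 → TA X3; X3 → Y TC; X → TC X4; X4 → TA X; Y → TB TB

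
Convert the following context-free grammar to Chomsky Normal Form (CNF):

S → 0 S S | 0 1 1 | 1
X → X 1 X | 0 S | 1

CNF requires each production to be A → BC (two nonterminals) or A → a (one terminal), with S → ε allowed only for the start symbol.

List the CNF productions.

T0 → 0; T1 → 1; S → 1; X → 1; S → T0 X0; X0 → S S; S → T0 X1; X1 → T1 T1; X → X X2; X2 → T1 X; X → T0 S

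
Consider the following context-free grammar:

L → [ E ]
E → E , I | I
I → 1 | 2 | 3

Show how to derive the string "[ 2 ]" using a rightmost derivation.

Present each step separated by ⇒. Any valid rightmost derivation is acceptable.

L ⇒ [ E ] ⇒ [ I ] ⇒ [ 2 ]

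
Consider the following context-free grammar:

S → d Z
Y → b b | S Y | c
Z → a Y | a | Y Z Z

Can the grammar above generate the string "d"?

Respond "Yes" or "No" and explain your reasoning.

No - no valid derivation exists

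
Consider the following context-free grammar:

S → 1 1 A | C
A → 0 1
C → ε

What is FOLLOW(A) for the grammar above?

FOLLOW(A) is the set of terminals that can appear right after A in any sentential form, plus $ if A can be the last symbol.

We compute FOLLOW(A) using the standard algorithm.
FOLLOW(S) starts with {$}.
FIRST(A) = {0}
FIRST(C) = {ε}
FIRST(S) = {1, ε}
FOLLOW(A) = {$}
FOLLOW(C) = {$}
FOLLOW(S) = {$}
Therefore, FOLLOW(A) = {$}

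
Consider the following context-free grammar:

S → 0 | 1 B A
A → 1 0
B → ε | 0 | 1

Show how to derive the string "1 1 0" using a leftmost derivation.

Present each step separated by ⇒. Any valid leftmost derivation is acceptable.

S ⇒ 1 B A ⇒ 1 A ⇒ 1 1 0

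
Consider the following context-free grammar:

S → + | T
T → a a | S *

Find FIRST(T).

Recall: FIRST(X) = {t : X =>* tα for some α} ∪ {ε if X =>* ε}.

We compute FIRST(T) using the standard algorithm.
FIRST(S) = {+, a}
FIRST(T) = {+, a}
Therefore, FIRST(T) = {+, a}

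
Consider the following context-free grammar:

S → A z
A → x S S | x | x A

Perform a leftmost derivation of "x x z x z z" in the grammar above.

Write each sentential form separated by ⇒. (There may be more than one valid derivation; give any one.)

S ⇒ A z ⇒ x S S z ⇒ x A z S z ⇒ x x z S z ⇒ x x z A z z ⇒ x x z x z z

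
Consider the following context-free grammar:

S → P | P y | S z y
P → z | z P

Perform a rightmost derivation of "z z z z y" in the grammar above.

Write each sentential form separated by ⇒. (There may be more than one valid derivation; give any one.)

S ⇒ P y ⇒ z P y ⇒ z z P y ⇒ z z z P y ⇒ z z z z y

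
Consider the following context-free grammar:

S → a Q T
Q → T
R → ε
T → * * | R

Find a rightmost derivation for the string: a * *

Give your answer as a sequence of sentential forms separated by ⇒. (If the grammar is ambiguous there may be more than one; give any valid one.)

S ⇒ a Q T ⇒ a Q * * ⇒ a T * * ⇒ a R * * ⇒ a * *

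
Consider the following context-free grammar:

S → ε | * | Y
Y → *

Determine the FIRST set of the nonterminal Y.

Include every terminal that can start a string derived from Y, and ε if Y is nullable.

We compute FIRST(Y) using the standard algorithm.
FIRST(S) = {*, ε}
FIRST(Y) = {*}
Therefore, FIRST(Y) = {*}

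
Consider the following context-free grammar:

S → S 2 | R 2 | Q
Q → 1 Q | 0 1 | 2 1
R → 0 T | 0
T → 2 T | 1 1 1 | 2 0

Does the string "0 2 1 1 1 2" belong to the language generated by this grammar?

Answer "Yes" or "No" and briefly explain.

Yes - a valid derivation exists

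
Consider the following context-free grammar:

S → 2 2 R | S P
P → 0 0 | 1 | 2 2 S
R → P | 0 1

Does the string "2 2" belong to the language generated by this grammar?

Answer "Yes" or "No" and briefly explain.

No - no valid derivation exists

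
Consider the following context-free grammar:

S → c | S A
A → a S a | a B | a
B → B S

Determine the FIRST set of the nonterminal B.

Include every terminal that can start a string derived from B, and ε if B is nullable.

We compute FIRST(B) using the standard algorithm.
FIRST(A) = {a}
FIRST(B) = {}
FIRST(S) = {c}
Therefore, FIRST(B) = {}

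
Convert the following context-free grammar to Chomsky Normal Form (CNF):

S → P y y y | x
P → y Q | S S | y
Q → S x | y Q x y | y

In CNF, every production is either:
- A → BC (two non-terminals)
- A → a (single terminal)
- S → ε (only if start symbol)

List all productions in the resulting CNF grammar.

TY → y; S → x; P → y; TX → x; Q → y; S → P X0; X0 → TY X1; X1 → TY TY; P → TY Q; P → S S; Q → S TX; Q → TY X2; X2 → Q X3; X3 → TX TY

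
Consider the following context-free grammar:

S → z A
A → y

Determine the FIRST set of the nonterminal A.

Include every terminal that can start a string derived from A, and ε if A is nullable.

We compute FIRST(A) using the standard algorithm.
FIRST(A) = {y}
FIRST(S) = {z}
Therefore, FIRST(A) = {y}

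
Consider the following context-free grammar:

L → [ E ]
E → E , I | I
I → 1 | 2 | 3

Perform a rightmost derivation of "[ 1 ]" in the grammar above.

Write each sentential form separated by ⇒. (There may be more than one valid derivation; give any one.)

L ⇒ [ E ] ⇒ [ I ] ⇒ [ 1 ]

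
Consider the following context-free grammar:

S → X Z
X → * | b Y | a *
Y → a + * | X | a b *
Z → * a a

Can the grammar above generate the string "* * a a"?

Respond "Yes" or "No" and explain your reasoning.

Yes - a valid derivation exists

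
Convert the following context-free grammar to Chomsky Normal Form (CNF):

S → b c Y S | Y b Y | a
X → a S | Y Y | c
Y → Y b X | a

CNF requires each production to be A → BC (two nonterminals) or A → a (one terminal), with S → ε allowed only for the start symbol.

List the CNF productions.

TB → b; TC → c; S → a; TA → a; X → c; Y → a; S → TB X0; X0 → TC X1; X1 → Y S; S → Y X2; X2 → TB Y; X → TA S; X → Y Y; Y → Y X3; X3 → TB X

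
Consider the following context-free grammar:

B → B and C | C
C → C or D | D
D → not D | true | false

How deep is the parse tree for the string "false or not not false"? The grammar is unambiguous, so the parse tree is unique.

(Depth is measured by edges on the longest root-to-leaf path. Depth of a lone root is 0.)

5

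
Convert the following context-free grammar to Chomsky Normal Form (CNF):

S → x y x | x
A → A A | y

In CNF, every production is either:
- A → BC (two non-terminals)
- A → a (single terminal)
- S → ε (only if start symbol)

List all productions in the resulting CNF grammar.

TX → x; TY → y; S → x; A → y; S → TX X0; X0 → TY TX; A → A A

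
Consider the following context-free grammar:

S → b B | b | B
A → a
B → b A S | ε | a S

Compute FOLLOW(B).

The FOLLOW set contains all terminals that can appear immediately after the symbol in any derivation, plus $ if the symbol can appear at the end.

We compute FOLLOW(B) using the standard algorithm.
FOLLOW(S) starts with {$}.
FIRST(A) = {a}
FIRST(B) = {a, b, ε}
FIRST(S) = {a, b, ε}
FOLLOW(A) = {$, a, b}
FOLLOW(B) = {$}
FOLLOW(S) = {$}
Therefore, FOLLOW(B) = {$}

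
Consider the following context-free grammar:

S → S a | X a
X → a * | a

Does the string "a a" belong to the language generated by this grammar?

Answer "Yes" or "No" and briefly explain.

Yes - a valid derivation exists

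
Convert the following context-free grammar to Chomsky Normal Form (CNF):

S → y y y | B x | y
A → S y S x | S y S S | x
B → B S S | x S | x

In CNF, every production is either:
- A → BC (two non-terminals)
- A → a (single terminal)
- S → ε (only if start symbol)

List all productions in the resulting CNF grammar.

TY → y; TX → x; S → y; A → x; B → x; S → TY X0; X0 → TY TY; S → B TX; A → S X1; X1 → TY X2; X2 → S TX; A → S X3; X3 → TY X4; X4 → S S; B → B X5; X5 → S S; B → TX S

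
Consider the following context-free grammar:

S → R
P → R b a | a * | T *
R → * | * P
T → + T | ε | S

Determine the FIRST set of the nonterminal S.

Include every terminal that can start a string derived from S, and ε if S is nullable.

We compute FIRST(S) using the standard algorithm.
FIRST(P) = {*, +, a}
FIRST(R) = {*}
FIRST(S) = {*}
FIRST(T) = {*, +, ε}
Therefore, FIRST(S) = {*}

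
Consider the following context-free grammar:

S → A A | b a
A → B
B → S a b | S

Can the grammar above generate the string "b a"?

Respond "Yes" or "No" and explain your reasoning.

Yes - a valid derivation exists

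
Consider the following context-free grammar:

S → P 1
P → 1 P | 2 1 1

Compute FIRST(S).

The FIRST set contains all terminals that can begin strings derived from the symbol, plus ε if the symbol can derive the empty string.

We compute FIRST(S) using the standard algorithm.
FIRST(P) = {1, 2}
FIRST(S) = {1, 2}
Therefore, FIRST(S) = {1, 2}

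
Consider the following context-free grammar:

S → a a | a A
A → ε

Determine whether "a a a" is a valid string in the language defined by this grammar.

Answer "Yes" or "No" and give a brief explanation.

No - no valid derivation exists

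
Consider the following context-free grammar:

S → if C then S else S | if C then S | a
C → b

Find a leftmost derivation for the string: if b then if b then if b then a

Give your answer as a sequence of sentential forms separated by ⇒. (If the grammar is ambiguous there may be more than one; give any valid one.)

S ⇒ if C then S ⇒ if b then S ⇒ if b then if C then S ⇒ if b then if b then S ⇒ if b then if b then if C then S ⇒ if b then if b then if b then S ⇒ if b then if b then if b then a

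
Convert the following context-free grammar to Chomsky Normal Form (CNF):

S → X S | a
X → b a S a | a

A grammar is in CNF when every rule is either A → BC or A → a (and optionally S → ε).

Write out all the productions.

S → a; TB → b; TA → a; X → a; S → X S; X → TB X0; X0 → TA X1; X1 → S TA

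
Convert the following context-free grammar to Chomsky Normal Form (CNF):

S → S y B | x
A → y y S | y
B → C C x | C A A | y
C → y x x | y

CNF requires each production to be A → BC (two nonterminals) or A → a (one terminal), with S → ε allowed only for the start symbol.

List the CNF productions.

TY → y; S → x; A → y; TX → x; B → y; C → y; S → S X0; X0 → TY B; A → TY X1; X1 → TY S; B → C X2; X2 → C TX; B → C X3; X3 → A A; C → TY X4; X4 → TX TX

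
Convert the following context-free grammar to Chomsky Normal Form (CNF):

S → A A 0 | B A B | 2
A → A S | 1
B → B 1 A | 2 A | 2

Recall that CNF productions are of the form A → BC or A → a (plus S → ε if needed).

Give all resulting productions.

T0 → 0; S → 2; A → 1; T1 → 1; T2 → 2; B → 2; S → A X0; X0 → A T0; S → B X1; X1 → A B; A → A S; B → B X2; X2 → T1 A; B → T2 A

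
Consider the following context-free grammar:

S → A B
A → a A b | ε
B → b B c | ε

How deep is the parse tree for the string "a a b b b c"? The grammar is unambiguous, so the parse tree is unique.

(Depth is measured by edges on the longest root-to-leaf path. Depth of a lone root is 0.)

4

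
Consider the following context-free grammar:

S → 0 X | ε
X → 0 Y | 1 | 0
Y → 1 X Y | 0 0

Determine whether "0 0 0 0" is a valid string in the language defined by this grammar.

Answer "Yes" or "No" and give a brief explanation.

Yes - a valid derivation exists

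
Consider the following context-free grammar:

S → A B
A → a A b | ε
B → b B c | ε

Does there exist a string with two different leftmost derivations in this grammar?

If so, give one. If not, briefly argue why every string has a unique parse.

No - every string in the language has a unique leftmost derivation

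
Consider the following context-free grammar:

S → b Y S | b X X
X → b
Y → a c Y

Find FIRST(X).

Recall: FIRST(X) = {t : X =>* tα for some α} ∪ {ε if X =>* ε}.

We compute FIRST(X) using the standard algorithm.
FIRST(S) = {b}
FIRST(X) = {b}
FIRST(Y) = {a}
Therefore, FIRST(X) = {b}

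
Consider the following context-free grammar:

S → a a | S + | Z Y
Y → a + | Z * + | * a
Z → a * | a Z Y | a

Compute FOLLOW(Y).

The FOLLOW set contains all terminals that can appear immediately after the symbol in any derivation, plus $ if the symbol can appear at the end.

We compute FOLLOW(Y) using the standard algorithm.
FOLLOW(S) starts with {$}.
FIRST(S) = {a}
FIRST(Y) = {*, a}
FIRST(Z) = {a}
FOLLOW(S) = {$, +}
FOLLOW(Y) = {$, *, +, a}
FOLLOW(Z) = {*, a}
Therefore, FOLLOW(Y) = {$, *, +, a}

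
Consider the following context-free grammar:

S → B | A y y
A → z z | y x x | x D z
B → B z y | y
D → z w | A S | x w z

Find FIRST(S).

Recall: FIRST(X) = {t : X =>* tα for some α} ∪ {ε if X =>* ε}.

We compute FIRST(S) using the standard algorithm.
FIRST(A) = {x, y, z}
FIRST(B) = {y}
FIRST(D) = {x, y, z}
FIRST(S) = {x, y, z}
Therefore, FIRST(S) = {x, y, z}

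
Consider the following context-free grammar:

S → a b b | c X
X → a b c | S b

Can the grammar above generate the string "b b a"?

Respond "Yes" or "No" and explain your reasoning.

No - no valid derivation exists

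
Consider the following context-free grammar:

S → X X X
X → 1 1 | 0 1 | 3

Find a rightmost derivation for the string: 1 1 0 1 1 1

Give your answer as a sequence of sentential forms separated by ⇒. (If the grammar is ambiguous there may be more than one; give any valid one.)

S ⇒ X X X ⇒ X X 1 1 ⇒ X 0 1 1 1 ⇒ 1 1 0 1 1 1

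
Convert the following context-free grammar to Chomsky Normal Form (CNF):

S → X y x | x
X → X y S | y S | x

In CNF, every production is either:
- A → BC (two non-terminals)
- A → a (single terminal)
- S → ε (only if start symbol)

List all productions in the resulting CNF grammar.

TY → y; TX → x; S → x; X → x; S → X X0; X0 → TY TX; X → X X1; X1 → TY S; X → TY S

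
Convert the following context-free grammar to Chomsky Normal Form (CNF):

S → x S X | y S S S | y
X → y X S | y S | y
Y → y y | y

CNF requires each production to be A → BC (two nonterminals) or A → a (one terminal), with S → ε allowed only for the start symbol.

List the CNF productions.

TX → x; TY → y; S → y; X → y; Y → y; S → TX X0; X0 → S X; S → TY X1; X1 → S X2; X2 → S S; X → TY X3; X3 → X S; X → TY S; Y → TY TY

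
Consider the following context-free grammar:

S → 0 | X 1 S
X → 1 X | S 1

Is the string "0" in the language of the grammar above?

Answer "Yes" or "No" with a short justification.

Yes - a valid derivation exists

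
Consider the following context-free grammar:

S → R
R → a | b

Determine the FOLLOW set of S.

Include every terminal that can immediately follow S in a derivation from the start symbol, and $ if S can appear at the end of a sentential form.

We compute FOLLOW(S) using the standard algorithm.
FOLLOW(S) starts with {$}.
FIRST(R) = {a, b}
FIRST(S) = {a, b}
FOLLOW(R) = {$}
FOLLOW(S) = {$}
Therefore, FOLLOW(S) = {$}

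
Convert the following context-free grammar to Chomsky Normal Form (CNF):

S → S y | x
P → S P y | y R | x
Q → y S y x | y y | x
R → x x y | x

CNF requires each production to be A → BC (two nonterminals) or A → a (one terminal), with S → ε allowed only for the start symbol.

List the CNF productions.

TY → y; S → x; P → x; TX → x; Q → x; R → x; S → S TY; P → S X0; X0 → P TY; P → TY R; Q → TY X1; X1 → S X2; X2 → TY TX; Q → TY TY; R → TX X3; X3 → TX TY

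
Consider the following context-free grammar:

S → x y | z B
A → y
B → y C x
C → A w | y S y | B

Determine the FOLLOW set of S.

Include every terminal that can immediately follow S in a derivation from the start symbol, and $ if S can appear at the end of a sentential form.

We compute FOLLOW(S) using the standard algorithm.
FOLLOW(S) starts with {$}.
FIRST(A) = {y}
FIRST(B) = {y}
FIRST(C) = {y}
FIRST(S) = {x, z}
FOLLOW(A) = {w}
FOLLOW(B) = {$, x, y}
FOLLOW(C) = {x}
FOLLOW(S) = {$, y}
Therefore, FOLLOW(S) = {$, y}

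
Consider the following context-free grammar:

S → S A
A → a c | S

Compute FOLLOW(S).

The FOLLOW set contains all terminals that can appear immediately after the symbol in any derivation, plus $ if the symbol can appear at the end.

We compute FOLLOW(S) using the standard algorithm.
FOLLOW(S) starts with {$}.
FIRST(A) = {a}
FIRST(S) = {}
FOLLOW(A) = {$, a}
FOLLOW(S) = {$, a}
Therefore, FOLLOW(S) = {$, a}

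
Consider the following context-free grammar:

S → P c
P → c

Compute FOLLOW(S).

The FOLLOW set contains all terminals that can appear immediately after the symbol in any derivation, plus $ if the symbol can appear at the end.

We compute FOLLOW(S) using the standard algorithm.
FOLLOW(S) starts with {$}.
FIRST(P) = {c}
FIRST(S) = {c}
FOLLOW(P) = {c}
FOLLOW(S) = {$}
Therefore, FOLLOW(S) = {$}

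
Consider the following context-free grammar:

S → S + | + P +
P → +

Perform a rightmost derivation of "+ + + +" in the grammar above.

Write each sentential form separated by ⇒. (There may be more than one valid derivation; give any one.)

S ⇒ S + ⇒ + P + + ⇒ + + + +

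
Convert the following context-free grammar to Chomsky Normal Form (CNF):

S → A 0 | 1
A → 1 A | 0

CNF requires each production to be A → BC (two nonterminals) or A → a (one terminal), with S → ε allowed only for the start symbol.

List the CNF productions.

T0 → 0; S → 1; T1 → 1; A → 0; S → A T0; A → T1 A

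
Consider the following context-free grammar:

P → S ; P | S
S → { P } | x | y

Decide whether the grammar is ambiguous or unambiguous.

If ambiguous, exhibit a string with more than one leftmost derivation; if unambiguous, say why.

Unambiguous - every string in the language has a unique leftmost derivation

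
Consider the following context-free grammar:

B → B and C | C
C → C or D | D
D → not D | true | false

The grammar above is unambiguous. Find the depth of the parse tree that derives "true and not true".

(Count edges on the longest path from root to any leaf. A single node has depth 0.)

4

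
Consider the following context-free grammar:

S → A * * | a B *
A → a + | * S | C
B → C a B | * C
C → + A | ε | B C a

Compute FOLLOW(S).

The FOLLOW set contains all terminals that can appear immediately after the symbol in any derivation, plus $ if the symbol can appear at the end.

We compute FOLLOW(S) using the standard algorithm.
FOLLOW(S) starts with {$}.
FIRST(A) = {*, +, a, ε}
FIRST(B) = {*, +, a}
FIRST(C) = {*, +, a, ε}
FIRST(S) = {*, +, a}
FOLLOW(A) = {*, +, a}
FOLLOW(B) = {*, +, a}
FOLLOW(C) = {*, +, a}
FOLLOW(S) = {$, *, +, a}
Therefore, FOLLOW(S) = {$, *, +, a}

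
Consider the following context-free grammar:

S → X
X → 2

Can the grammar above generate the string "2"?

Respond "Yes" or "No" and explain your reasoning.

Yes - a valid derivation exists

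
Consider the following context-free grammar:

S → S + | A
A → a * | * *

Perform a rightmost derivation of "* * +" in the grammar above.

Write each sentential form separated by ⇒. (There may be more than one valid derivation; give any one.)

S ⇒ S + ⇒ A + ⇒ * * +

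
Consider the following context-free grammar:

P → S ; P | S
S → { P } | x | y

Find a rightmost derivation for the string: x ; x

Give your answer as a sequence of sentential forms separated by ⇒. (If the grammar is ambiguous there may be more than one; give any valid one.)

P ⇒ S ; P ⇒ S ; S ⇒ S ; x ⇒ x ; x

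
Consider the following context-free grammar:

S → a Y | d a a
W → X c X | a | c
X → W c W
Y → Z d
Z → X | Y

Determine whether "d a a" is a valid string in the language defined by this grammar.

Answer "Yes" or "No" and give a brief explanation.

Yes - a valid derivation exists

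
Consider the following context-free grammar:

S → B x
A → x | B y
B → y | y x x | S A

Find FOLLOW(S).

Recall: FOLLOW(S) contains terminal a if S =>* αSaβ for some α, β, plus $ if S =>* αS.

We compute FOLLOW(S) using the standard algorithm.
FOLLOW(S) starts with {$}.
FIRST(A) = {x, y}
FIRST(B) = {y}
FIRST(S) = {y}
FOLLOW(A) = {x, y}
FOLLOW(B) = {x, y}
FOLLOW(S) = {$, x, y}
Therefore, FOLLOW(S) = {$, x, y}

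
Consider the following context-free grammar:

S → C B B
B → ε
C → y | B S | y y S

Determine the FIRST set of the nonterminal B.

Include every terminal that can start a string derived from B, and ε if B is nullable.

We compute FIRST(B) using the standard algorithm.
FIRST(B) = {ε}
FIRST(C) = {y}
FIRST(S) = {y}
Therefore, FIRST(B) = {ε}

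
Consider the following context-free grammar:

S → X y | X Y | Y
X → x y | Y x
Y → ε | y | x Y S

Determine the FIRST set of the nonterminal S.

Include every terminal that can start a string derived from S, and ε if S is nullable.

We compute FIRST(S) using the standard algorithm.
FIRST(S) = {x, y, ε}
FIRST(X) = {x, y}
FIRST(Y) = {x, y, ε}
Therefore, FIRST(S) = {x, y, ε}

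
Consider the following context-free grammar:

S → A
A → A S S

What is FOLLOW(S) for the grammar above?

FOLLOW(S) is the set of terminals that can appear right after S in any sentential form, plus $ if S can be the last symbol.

We compute FOLLOW(S) using the standard algorithm.
FOLLOW(S) starts with {$}.
FIRST(A) = {}
FIRST(S) = {}
FOLLOW(A) = {$}
FOLLOW(S) = {$}
Therefore, FOLLOW(S) = {$}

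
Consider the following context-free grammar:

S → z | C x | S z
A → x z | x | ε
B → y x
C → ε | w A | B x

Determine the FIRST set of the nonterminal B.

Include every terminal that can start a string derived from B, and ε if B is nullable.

We compute FIRST(B) using the standard algorithm.
FIRST(A) = {x, ε}
FIRST(B) = {y}
FIRST(C) = {w, y, ε}
FIRST(S) = {w, x, y, z}
Therefore, FIRST(B) = {y}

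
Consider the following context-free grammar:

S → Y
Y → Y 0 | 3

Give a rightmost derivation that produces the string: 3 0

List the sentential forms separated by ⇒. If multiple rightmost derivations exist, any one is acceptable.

S ⇒ Y ⇒ Y 0 ⇒ 3 0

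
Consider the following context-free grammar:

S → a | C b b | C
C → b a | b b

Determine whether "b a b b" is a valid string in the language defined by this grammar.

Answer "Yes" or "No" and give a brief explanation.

Yes - a valid derivation exists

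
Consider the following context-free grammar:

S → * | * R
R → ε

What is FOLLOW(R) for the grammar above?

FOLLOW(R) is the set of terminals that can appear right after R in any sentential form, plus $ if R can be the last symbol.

We compute FOLLOW(R) using the standard algorithm.
FOLLOW(S) starts with {$}.
FIRST(R) = {ε}
FIRST(S) = {*}
FOLLOW(R) = {$}
FOLLOW(S) = {$}
Therefore, FOLLOW(R) = {$}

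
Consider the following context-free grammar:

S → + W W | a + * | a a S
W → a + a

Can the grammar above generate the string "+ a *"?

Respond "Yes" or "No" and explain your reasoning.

No - no valid derivation exists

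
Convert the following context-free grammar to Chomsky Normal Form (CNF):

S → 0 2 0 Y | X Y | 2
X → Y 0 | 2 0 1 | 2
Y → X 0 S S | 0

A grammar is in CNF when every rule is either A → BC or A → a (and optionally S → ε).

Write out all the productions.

T0 → 0; T2 → 2; S → 2; T1 → 1; X → 2; Y → 0; S → T0 X0; X0 → T2 X1; X1 → T0 Y; S → X Y; X → Y T0; X → T2 X2; X2 → T0 T1; Y → X X3; X3 → T0 X4; X4 → S S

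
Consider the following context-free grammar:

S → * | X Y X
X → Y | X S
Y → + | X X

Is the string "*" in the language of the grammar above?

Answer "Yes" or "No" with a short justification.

Yes - a valid derivation exists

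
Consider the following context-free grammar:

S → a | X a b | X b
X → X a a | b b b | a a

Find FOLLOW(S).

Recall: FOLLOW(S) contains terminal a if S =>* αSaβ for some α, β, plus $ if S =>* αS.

We compute FOLLOW(S) using the standard algorithm.
FOLLOW(S) starts with {$}.
FIRST(S) = {a, b}
FIRST(X) = {a, b}
FOLLOW(S) = {$}
FOLLOW(X) = {a, b}
Therefore, FOLLOW(S) = {$}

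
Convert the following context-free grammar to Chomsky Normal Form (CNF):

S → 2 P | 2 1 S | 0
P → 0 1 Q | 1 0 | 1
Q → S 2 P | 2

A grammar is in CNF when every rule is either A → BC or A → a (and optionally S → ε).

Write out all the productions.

T2 → 2; T1 → 1; S → 0; T0 → 0; P → 1; Q → 2; S → T2 P; S → T2 X0; X0 → T1 S; P → T0 X1; X1 → T1 Q; P → T1 T0; Q → S X2; X2 → T2 P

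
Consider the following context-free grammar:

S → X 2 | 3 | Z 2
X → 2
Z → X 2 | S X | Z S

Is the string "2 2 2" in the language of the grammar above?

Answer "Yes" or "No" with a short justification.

Yes - a valid derivation exists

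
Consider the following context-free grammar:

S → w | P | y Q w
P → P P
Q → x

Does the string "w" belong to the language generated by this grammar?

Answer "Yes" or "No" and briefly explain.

Yes - a valid derivation exists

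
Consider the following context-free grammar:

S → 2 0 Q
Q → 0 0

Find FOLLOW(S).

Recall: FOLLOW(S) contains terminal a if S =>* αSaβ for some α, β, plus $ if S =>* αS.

We compute FOLLOW(S) using the standard algorithm.
FOLLOW(S) starts with {$}.
FIRST(Q) = {0}
FIRST(S) = {2}
FOLLOW(Q) = {$}
FOLLOW(S) = {$}
Therefore, FOLLOW(S) = {$}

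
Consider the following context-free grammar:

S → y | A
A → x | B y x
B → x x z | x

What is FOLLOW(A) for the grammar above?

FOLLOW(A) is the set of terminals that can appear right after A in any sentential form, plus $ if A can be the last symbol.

We compute FOLLOW(A) using the standard algorithm.
FOLLOW(S) starts with {$}.
FIRST(A) = {x}
FIRST(B) = {x}
FIRST(S) = {x, y}
FOLLOW(A) = {$}
FOLLOW(B) = {y}
FOLLOW(S) = {$}
Therefore, FOLLOW(A) = {$}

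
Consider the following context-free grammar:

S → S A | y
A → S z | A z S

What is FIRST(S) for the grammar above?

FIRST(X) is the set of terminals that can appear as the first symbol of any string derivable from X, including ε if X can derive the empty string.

We compute FIRST(S) using the standard algorithm.
FIRST(A) = {y}
FIRST(S) = {y}
Therefore, FIRST(S) = {y}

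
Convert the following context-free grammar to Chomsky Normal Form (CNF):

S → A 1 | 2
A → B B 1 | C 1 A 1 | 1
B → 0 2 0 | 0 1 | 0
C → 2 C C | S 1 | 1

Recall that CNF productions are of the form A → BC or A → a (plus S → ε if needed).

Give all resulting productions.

T1 → 1; S → 2; A → 1; T0 → 0; T2 → 2; B → 0; C → 1; S → A T1; A → B X0; X0 → B T1; A → C X1; X1 → T1 X2; X2 → A T1; B → T0 X3; X3 → T2 T0; B → T0 T1; C → T2 X4; X4 → C C; C → S T1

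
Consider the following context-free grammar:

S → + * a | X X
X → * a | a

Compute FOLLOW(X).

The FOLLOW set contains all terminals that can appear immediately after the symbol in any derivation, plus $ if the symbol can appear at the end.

We compute FOLLOW(X) using the standard algorithm.
FOLLOW(S) starts with {$}.
FIRST(S) = {*, +, a}
FIRST(X) = {*, a}
FOLLOW(S) = {$}
FOLLOW(X) = {$, *, a}
Therefore, FOLLOW(X) = {$, *, a}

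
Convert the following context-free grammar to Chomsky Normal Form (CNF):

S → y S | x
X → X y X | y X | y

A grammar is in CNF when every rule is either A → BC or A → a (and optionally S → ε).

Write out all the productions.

TY → y; S → x; X → y; S → TY S; X → X X0; X0 → TY X; X → TY X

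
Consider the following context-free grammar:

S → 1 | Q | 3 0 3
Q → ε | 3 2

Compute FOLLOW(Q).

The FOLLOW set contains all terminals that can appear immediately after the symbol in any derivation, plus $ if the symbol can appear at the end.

We compute FOLLOW(Q) using the standard algorithm.
FOLLOW(S) starts with {$}.
FIRST(Q) = {3, ε}
FIRST(S) = {1, 3, ε}
FOLLOW(Q) = {$}
FOLLOW(S) = {$}
Therefore, FOLLOW(Q) = {$}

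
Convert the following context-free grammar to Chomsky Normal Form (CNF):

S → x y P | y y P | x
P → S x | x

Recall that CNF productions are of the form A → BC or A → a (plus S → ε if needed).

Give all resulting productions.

TX → x; TY → y; S → x; P → x; S → TX X0; X0 → TY P; S → TY X1; X1 → TY P; P → S TX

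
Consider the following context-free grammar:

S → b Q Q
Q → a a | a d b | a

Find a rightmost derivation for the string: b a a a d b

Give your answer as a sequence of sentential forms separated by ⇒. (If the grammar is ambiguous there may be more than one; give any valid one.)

S ⇒ b Q Q ⇒ b Q a d b ⇒ b a a a d b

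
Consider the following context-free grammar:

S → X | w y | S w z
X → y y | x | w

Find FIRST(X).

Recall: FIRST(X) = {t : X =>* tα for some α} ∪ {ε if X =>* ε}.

We compute FIRST(X) using the standard algorithm.
FIRST(S) = {w, x, y}
FIRST(X) = {w, x, y}
Therefore, FIRST(X) = {w, x, y}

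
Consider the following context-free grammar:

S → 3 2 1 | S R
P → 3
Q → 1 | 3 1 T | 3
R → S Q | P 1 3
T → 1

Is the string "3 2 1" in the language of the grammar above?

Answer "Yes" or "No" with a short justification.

Yes - a valid derivation exists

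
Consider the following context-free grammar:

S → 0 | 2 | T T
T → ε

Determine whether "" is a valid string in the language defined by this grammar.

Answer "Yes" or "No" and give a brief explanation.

Yes - a valid derivation exists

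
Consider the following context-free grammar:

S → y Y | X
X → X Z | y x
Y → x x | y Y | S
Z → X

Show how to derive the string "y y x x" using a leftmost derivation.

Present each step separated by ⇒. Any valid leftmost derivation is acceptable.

S ⇒ y Y ⇒ y S ⇒ y y Y ⇒ y y x x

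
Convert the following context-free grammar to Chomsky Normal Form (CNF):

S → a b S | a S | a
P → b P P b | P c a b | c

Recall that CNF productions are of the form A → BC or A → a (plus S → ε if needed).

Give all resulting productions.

TA → a; TB → b; S → a; TC → c; P → c; S → TA X0; X0 → TB S; S → TA S; P → TB X1; X1 → P X2; X2 → P TB; P → P X3; X3 → TC X4; X4 → TA TB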